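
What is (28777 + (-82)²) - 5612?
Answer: 29889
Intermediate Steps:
(28777 + (-82)²) - 5612 = (28777 + 6724) - 5612 = 35501 - 5612 = 29889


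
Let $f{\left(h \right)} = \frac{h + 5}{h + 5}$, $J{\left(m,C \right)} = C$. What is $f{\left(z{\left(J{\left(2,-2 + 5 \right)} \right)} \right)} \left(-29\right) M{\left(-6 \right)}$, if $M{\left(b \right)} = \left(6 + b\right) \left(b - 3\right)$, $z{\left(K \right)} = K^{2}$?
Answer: $0$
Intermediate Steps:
$f{\left(h \right)} = 1$ ($f{\left(h \right)} = \frac{5 + h}{5 + h} = 1$)
$M{\left(b \right)} = \left(-3 + b\right) \left(6 + b\right)$ ($M{\left(b \right)} = \left(6 + b\right) \left(-3 + b\right) = \left(-3 + b\right) \left(6 + b\right)$)
$f{\left(z{\left(J{\left(2,-2 + 5 \right)} \right)} \right)} \left(-29\right) M{\left(-6 \right)} = 1 \left(-29\right) \left(-18 + \left(-6\right)^{2} + 3 \left(-6\right)\right) = - 29 \left(-18 + 36 - 18\right) = \left(-29\right) 0 = 0$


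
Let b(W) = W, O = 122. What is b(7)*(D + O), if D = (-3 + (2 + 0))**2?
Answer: 861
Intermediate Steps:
D = 1 (D = (-3 + 2)**2 = (-1)**2 = 1)
b(7)*(D + O) = 7*(1 + 122) = 7*123 = 861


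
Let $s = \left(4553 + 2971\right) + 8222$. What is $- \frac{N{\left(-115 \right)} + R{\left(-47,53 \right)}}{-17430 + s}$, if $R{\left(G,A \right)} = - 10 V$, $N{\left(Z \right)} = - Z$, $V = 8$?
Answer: $\frac{35}{1684} \approx 0.020784$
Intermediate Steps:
$s = 15746$ ($s = 7524 + 8222 = 15746$)
$R{\left(G,A \right)} = -80$ ($R{\left(G,A \right)} = \left(-10\right) 8 = -80$)
$- \frac{N{\left(-115 \right)} + R{\left(-47,53 \right)}}{-17430 + s} = - \frac{\left(-1\right) \left(-115\right) - 80}{-17430 + 15746} = - \frac{115 - 80}{-1684} = - \frac{35 \left(-1\right)}{1684} = \left(-1\right) \left(- \frac{35}{1684}\right) = \frac{35}{1684}$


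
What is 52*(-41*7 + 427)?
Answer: 7280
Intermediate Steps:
52*(-41*7 + 427) = 52*(-287 + 427) = 52*140 = 7280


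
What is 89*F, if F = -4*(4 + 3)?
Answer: -2492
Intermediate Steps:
F = -28 (F = -4*7 = -28)
89*F = 89*(-28) = -2492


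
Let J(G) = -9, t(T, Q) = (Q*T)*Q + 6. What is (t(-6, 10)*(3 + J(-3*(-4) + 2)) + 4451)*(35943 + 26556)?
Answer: 500929485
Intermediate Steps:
t(T, Q) = 6 + T*Q² (t(T, Q) = T*Q² + 6 = 6 + T*Q²)
(t(-6, 10)*(3 + J(-3*(-4) + 2)) + 4451)*(35943 + 26556) = ((6 - 6*10²)*(3 - 9) + 4451)*(35943 + 26556) = ((6 - 6*100)*(-6) + 4451)*62499 = ((6 - 600)*(-6) + 4451)*62499 = (-594*(-6) + 4451)*62499 = (3564 + 4451)*62499 = 8015*62499 = 500929485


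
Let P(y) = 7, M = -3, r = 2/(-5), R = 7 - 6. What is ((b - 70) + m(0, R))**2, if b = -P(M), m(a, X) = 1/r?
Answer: 25281/4 ≈ 6320.3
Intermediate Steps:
R = 1
r = -2/5 (r = 2*(-1/5) = -2/5 ≈ -0.40000)
m(a, X) = -5/2 (m(a, X) = 1/(-2/5) = -5/2)
b = -7 (b = -1*7 = -7)
((b - 70) + m(0, R))**2 = ((-7 - 70) - 5/2)**2 = (-77 - 5/2)**2 = (-159/2)**2 = 25281/4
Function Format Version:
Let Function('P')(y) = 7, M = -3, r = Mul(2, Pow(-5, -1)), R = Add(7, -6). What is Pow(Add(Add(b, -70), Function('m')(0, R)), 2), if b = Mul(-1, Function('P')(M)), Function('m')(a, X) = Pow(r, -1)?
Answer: Rational(25281, 4) ≈ 6320.3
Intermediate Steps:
R = 1
r = Rational(-2, 5) (r = Mul(2, Rational(-1, 5)) = Rational(-2, 5) ≈ -0.40000)
Function('m')(a, X) = Rational(-5, 2) (Function('m')(a, X) = Pow(Rational(-2, 5), -1) = Rational(-5, 2))
b = -7 (b = Mul(-1, 7) = -7)
Pow(Add(Add(b, -70), Function('m')(0, R)), 2) = Pow(Add(Add(-7, -70), Rational(-5, 2)), 2) = Pow(Add(-77, Rational(-5, 2)), 2) = Pow(Rational(-159, 2), 2) = Rational(25281, 4)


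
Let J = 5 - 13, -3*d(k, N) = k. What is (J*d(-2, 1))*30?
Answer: -160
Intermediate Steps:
d(k, N) = -k/3
J = -8
(J*d(-2, 1))*30 = -(-8)*(-2)/3*30 = -8*⅔*30 = -16/3*30 = -160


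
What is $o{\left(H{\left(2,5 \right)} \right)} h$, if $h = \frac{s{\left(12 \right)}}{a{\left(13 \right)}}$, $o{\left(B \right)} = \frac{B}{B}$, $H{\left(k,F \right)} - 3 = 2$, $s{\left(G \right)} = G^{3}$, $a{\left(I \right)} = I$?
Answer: $\frac{1728}{13} \approx 132.92$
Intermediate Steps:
$H{\left(k,F \right)} = 5$ ($H{\left(k,F \right)} = 3 + 2 = 5$)
$o{\left(B \right)} = 1$
$h = \frac{1728}{13}$ ($h = \frac{12^{3}}{13} = 1728 \cdot \frac{1}{13} = \frac{1728}{13} \approx 132.92$)
$o{\left(H{\left(2,5 \right)} \right)} h = 1 \cdot \frac{1728}{13} = \frac{1728}{13}$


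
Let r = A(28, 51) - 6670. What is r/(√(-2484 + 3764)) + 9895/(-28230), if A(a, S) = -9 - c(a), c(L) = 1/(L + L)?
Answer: -1979/5646 - 74805*√5/896 ≈ -187.03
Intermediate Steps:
c(L) = 1/(2*L)
A(a, S) = -9 - 1/(2*a)
r = -374025/56 (r = (-9 - ½/28) - 6670 = (-9 - ½*1/28) - 6670 = (-9 - 1/56) - 6670 = -505/56 - 6670 = -374025/56 ≈ -6679.0)
r/(√(-2484 + 3764)) + 9895/(-28230) = -374025/(56*√(-2484 + 3764)) + 9895/(-28230) = -374025*√5/80/56 + 9895*(-1/28230) = -374025*√5/80/56 - 1979/5646 = -74805*√5/896 - 1979/5646 = -1979/5646 - 74805*√5/896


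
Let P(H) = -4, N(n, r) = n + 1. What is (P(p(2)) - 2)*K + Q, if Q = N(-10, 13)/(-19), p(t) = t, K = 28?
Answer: -3183/19 ≈ -167.53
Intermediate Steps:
N(n, r) = 1 + n
Q = 9/19 (Q = (1 - 10)/(-19) = -9*(-1/19) = 9/19 ≈ 0.47368)
(P(p(2)) - 2)*K + Q = (-4 - 2)*28 + 9/19 = -6*28 + 9/19 = -168 + 9/19 = -3183/19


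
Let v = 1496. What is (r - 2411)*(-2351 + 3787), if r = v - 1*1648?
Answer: -3680468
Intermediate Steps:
r = -152 (r = 1496 - 1*1648 = 1496 - 1648 = -152)
(r - 2411)*(-2351 + 3787) = (-152 - 2411)*(-2351 + 3787) = -2563*1436 = -3680468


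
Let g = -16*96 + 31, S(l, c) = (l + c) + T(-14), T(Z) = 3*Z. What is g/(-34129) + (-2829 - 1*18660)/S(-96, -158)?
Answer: 733843561/10102184 ≈ 72.642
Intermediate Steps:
S(l, c) = -42 + c + l (S(l, c) = (l + c) + 3*(-14) = (c + l) - 42 = -42 + c + l)
g = -1505 (g = -1536 + 31 = -1505)
g/(-34129) + (-2829 - 1*18660)/S(-96, -158) = -1505/(-34129) + (-2829 - 1*18660)/(-42 - 158 - 96) = -1505*(-1/34129) + (-2829 - 18660)/(-296) = 1505/34129 - 21489*(-1/296) = 1505/34129 + 21489/296 = 733843561/10102184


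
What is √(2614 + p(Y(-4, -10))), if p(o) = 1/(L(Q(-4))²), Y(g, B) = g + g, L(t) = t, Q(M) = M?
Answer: 5*√1673/4 ≈ 51.128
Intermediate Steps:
Y(g, B) = 2*g
p(o) = 1/16 (p(o) = 1/((-4)²) = 1/16)
√(2614 + p(Y(-4, -10))) = √(2614 + 1/16) = √(41825/16) = 5*√1673/4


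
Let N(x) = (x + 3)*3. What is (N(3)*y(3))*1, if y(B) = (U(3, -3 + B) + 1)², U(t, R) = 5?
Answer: 648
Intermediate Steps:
y(B) = 36 (y(B) = (5 + 1)² = 6² = 36)
N(x) = 9 + 3*x (N(x) = (3 + x)*3 = 9 + 3*x)
(N(3)*y(3))*1 = ((9 + 3*3)*36)*1 = ((9 + 9)*36)*1 = (18*36)*1 = 648*1 = 648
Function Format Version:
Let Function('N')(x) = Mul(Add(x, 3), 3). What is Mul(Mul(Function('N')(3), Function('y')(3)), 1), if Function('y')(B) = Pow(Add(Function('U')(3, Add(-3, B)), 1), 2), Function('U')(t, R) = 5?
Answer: 648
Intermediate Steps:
Function('y')(B) = 36 (Function('y')(B) = Pow(Add(5, 1), 2) = Pow(6, 2) = 36)
Function('N')(x) = Add(9, Mul(3, x)) (Function('N')(x) = Mul(Add(3, x), 3) = Add(9, Mul(3, x)))
Mul(Mul(Function('N')(3), Function('y')(3)), 1) = Mul(Mul(Add(9, Mul(3, 3)), 36), 1) = Mul(Mul(Add(9, 9), 36), 1) = Mul(Mul(18, 36), 1) = Mul(648, 1) = 648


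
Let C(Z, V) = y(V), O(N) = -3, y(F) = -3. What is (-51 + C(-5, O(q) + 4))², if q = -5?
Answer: 2916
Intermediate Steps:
C(Z, V) = -3
(-51 + C(-5, O(q) + 4))² = (-51 - 3)² = (-54)² = 2916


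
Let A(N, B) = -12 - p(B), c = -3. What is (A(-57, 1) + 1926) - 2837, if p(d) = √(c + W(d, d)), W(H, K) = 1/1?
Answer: -923 - I*√2 ≈ -923.0 - 1.4142*I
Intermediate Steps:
W(H, K) = 1 (W(H, K) = 1*1 = 1)
p(d) = I*√2 (p(d) = √(-3 + 1) = √(-2) = I*√2)
A(N, B) = -12 - I*√2
(A(-57, 1) + 1926) - 2837 = ((-12 - I*√2) + 1926) - 2837 = (1914 - I*√2) - 2837 = -923 - I*√2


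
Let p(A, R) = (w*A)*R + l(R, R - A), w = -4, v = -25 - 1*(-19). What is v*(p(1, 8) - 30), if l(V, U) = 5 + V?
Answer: 294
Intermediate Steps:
v = -6 (v = -25 + 19 = -6)
p(A, R) = 5 + R - 4*A*R (p(A, R) = (-4*A)*R + (5 + R) = -4*A*R + (5 + R) = 5 + R - 4*A*R)
v*(p(1, 8) - 30) = -6*((5 + 8 - 4*1*8) - 30) = -6*((5 + 8 - 32) - 30) = -6*(-19 - 30) = -6*(-49) = 294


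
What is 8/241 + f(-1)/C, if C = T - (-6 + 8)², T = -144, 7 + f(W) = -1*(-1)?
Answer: 1315/17834 ≈ 0.073736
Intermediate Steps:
f(W) = -6 (f(W) = -7 - 1*(-1) = -7 + 1 = -6)
C = -148 (C = -144 - (-6 + 8)² = -144 - 1*2² = -144 - 1*4 = -144 - 4 = -148)
8/241 + f(-1)/C = 8/241 - 6/(-148) = 8*(1/241) - 6*(-1/148) = 8/241 + 3/74 = 1315/17834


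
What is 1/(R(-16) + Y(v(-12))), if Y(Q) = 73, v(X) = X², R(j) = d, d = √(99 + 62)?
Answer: 73/5168 - √161/5168 ≈ 0.011670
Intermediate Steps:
d = √161 ≈ 12.689
R(j) = √161
1/(R(-16) + Y(v(-12))) = 1/(√161 + 73) = 1/(73 + √161)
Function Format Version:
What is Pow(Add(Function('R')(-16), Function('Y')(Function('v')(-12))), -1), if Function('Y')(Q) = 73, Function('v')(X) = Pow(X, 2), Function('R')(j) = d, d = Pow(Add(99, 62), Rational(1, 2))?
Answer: Add(Rational(73, 5168), Mul(Rational(-1, 5168), Pow(161, Rational(1, 2)))) ≈ 0.011670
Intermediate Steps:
d = Pow(161, Rational(1, 2)) ≈ 12.689
Function('R')(j) = Pow(161, Rational(1, 2))
Pow(Add(Function('R')(-16), Function('Y')(Function('v')(-12))), -1) = Pow(Add(Pow(161, Rational(1, 2)), 73), -1) = Pow(Add(73, Pow(161, Rational(1, 2))), -1)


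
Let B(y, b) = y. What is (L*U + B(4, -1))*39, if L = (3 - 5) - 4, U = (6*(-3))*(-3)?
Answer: -12480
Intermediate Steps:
U = 54 (U = -18*(-3) = 54)
L = -6 (L = -2 - 4 = -6)
(L*U + B(4, -1))*39 = (-6*54 + 4)*39 = (-324 + 4)*39 = -320*39 = -12480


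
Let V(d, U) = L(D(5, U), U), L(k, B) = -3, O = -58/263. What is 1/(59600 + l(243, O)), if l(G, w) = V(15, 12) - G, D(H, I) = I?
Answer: 1/59354 ≈ 1.6848e-5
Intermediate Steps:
O = -58/263 (O = -58*1/263 = -58/263 ≈ -0.22053)
V(d, U) = -3
l(G, w) = -3 - G
1/(59600 + l(243, O)) = 1/(59600 + (-3 - 1*243)) = 1/(59600 + (-3 - 243)) = 1/(59600 - 246) = 1/59354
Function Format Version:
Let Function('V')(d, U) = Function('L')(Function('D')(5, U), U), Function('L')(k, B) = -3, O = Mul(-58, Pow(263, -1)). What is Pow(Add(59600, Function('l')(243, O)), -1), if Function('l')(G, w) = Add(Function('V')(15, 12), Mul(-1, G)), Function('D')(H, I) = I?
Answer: Rational(1, 59354) ≈ 1.6848e-5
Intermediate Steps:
O = Rational(-58, 263) (O = Mul(-58, Rational(1, 263)) = Rational(-58, 263) ≈ -0.22053)
Function('V')(d, U) = -3
Function('l')(G, w) = Add(-3, Mul(-1, G))
Pow(Add(59600, Function('l')(243, O)), -1) = Pow(Add(59600, Add(-3, Mul(-1, 243))), -1) = Pow(Add(59600, Add(-3, -243)), -1) = Pow(Add(59600, -246), -1) = Pow(59354, -1) = Rational(1, 59354)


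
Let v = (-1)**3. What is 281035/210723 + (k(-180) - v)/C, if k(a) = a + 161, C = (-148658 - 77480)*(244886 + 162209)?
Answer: 12935991745710932/9699542719703265 ≈ 1.3337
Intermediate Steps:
v = -1
C = -92059649110 (C = -226138*407095 = -92059649110)
k(a) = 161 + a
281035/210723 + (k(-180) - v)/C = 281035/210723 + ((161 - 180) - 1*(-1))/(-92059649110) = 281035*(1/210723) + (-19 + 1)*(-1/92059649110) = 281035/210723 - 18*(-1/92059649110) = 281035/210723 + 9/46029824555 = 12935991745710932/9699542719703265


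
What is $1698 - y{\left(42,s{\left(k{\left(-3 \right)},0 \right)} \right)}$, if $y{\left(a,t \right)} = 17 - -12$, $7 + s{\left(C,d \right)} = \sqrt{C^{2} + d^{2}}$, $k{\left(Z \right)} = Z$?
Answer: $1669$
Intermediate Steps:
$s{\left(C,d \right)} = -7 + \sqrt{C^{2} + d^{2}}$
$y{\left(a,t \right)} = 29$ ($y{\left(a,t \right)} = 17 + 12 = 29$)
$1698 - y{\left(42,s{\left(k{\left(-3 \right)},0 \right)} \right)} = 1698 - 29 = 1669$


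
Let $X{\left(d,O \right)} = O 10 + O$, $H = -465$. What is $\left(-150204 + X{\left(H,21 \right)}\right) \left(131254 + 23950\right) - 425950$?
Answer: $-23276835442$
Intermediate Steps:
$X{\left(d,O \right)} = 11 O$ ($X{\left(d,O \right)} = 10 O + O = 11 O$)
$\left(-150204 + X{\left(H,21 \right)}\right) \left(131254 + 23950\right) - 425950 = \left(-150204 + 11 \cdot 21\right) \left(131254 + 23950\right) - 425950 = \left(-150204 + 231\right) 155204 - 425950 = \left(-149973\right) 155204 - 425950 = -23276409492 - 425950 = -23276835442$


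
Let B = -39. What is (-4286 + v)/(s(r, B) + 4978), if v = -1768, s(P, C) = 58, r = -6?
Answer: -3027/2518 ≈ -1.2021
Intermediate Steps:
(-4286 + v)/(s(r, B) + 4978) = (-4286 - 1768)/(58 + 4978) = -6054/5036 = -6054*1/5036 = -3027/2518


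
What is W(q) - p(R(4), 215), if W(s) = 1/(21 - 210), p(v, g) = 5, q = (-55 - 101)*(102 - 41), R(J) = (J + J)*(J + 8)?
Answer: -946/189 ≈ -5.0053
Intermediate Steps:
R(J) = 2*J*(8 + J) (R(J) = (2*J)*(8 + J) = 2*J*(8 + J))
q = -9516 (q = -156*61 = -9516)
W(s) = -1/189 (W(s) = 1/(-189) = -1/189)
W(q) - p(R(4), 215) = -1/189 - 1*5 = -1/189 - 5 = -946/189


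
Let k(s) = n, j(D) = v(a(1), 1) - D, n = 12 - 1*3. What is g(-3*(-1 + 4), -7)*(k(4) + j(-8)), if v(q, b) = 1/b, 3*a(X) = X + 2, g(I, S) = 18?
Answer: 324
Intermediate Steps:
a(X) = 2/3 + X/3 (a(X) = (X + 2)/3 = (2 + X)/3 = 2/3 + X/3)
n = 9 (n = 12 - 3 = 9)
v(q, b) = 1/b
j(D) = 1 - D (j(D) = 1/1 - D = 1 - D)
k(s) = 9
g(-3*(-1 + 4), -7)*(k(4) + j(-8)) = 18*(9 + (1 - 1*(-8))) = 18*(9 + (1 + 8)) = 18*(9 + 9) = 18*18 = 324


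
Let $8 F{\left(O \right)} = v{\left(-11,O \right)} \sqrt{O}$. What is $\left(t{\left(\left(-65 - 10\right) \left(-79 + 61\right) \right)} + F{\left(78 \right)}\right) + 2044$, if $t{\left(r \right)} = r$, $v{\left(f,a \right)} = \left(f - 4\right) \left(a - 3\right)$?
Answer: $3394 - \frac{1125 \sqrt{78}}{8} \approx 2152.0$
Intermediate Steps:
$v{\left(f,a \right)} = \left(-4 + f\right) \left(-3 + a\right)$
$F{\left(O \right)} = \frac{\sqrt{O} \left(45 - 15 O\right)}{8}$ ($F{\left(O \right)} = \frac{\left(12 - 4 O - -33 + O \left(-11\right)\right) \sqrt{O}}{8} = \frac{\left(12 - 4 O + 33 - 11 O\right) \sqrt{O}}{8} = \frac{\left(45 - 15 O\right) \sqrt{O}}{8} = \frac{\sqrt{O} \left(45 - 15 O\right)}{8}$)
$\left(t{\left(\left(-65 - 10\right) \left(-79 + 61\right) \right)} + F{\left(78 \right)}\right) + 2044 = \left(\left(-65 - 10\right) \left(-79 + 61\right) + \frac{15 \sqrt{78} \left(3 - 78\right)}{8}\right) + 2044 = \left(\left(-75\right) \left(-18\right) + \frac{15 \sqrt{78} \left(3 - 78\right)}{8}\right) + 2044 = \left(1350 + \frac{15}{8} \sqrt{78} \left(-75\right)\right) + 2044 = \left(1350 - \frac{1125 \sqrt{78}}{8}\right) + 2044 = 3394 - \frac{1125 \sqrt{78}}{8}$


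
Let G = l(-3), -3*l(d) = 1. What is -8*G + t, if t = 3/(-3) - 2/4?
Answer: 7/6 ≈ 1.1667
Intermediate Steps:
l(d) = -⅓ (l(d) = -⅓*1 = -⅓)
t = -3/2 (t = 3*(-⅓) - 2*¼ = -1 - ½ = -3/2 ≈ -1.5000)
G = -⅓ ≈ -0.33333
-8*G + t = -8*(-⅓) - 3/2 = 8/3 - 3/2 = 7/6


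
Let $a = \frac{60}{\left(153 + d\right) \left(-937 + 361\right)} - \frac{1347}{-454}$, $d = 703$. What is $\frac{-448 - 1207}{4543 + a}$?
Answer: $- \frac{15436145280}{42400123601} \approx -0.36406$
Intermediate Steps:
$a = \frac{27671633}{9326976}$ ($a = \frac{60}{\left(153 + 703\right) \left(-937 + 361\right)} - \frac{1347}{-454} = \frac{60}{856 \left(-576\right)} - - \frac{1347}{454} = \frac{60}{-493056} + \frac{1347}{454} = 60 \left(- \frac{1}{493056}\right) + \frac{1347}{454} = - \frac{5}{41088} + \frac{1347}{454} = \frac{27671633}{9326976} \approx 2.9668$)
$\frac{-448 - 1207}{4543 + a} = \frac{-448 - 1207}{4543 + \frac{27671633}{9326976}} = - \frac{1655}{\frac{42400123601}{9326976}} = \left(-1655\right) \frac{9326976}{42400123601} = - \frac{15436145280}{42400123601}$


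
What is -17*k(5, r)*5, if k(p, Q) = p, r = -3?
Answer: -425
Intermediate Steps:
-17*k(5, r)*5 = -17*5*5 = -85*5 = -425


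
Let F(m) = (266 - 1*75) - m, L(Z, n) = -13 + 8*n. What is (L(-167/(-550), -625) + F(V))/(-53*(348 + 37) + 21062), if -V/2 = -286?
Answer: -1798/219 ≈ -8.2101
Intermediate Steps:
V = 572 (V = -2*(-286) = 572)
F(m) = 191 - m (F(m) = (266 - 75) - m = 191 - m)
(L(-167/(-550), -625) + F(V))/(-53*(348 + 37) + 21062) = ((-13 + 8*(-625)) + (191 - 1*572))/(-53*(348 + 37) + 21062) = ((-13 - 5000) + (191 - 572))/(-53*385 + 21062) = (-5013 - 381)/(-20405 + 21062) = -5394/657 = -5394*1/657 = -1798/219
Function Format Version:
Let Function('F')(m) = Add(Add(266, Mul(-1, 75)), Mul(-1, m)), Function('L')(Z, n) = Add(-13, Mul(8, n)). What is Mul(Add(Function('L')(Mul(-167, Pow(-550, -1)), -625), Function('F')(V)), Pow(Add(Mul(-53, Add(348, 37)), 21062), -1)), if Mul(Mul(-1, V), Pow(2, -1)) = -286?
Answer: Rational(-1798, 219) ≈ -8.2101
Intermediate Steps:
V = 572 (V = Mul(-2, -286) = 572)
Function('F')(m) = Add(191, Mul(-1, m)) (Function('F')(m) = Add(Add(266, -75), Mul(-1, m)) = Add(191, Mul(-1, m)))
Mul(Add(Function('L')(Mul(-167, Pow(-550, -1)), -625), Function('F')(V)), Pow(Add(Mul(-53, Add(348, 37)), 21062), -1)) = Mul(Add(Add(-13, Mul(8, -625)), Add(191, Mul(-1, 572))), Pow(Add(Mul(-53, Add(348, 37)), 21062), -1)) = Mul(Add(Add(-13, -5000), Add(191, -572)), Pow(Add(Mul(-53, 385), 21062), -1)) = Mul(Add(-5013, -381), Pow(Add(-20405, 21062), -1)) = Mul(-5394, Pow(657, -1)) = Mul(-5394, Rational(1, 657)) = Rational(-1798, 219)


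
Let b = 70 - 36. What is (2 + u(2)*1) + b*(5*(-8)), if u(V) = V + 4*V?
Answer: -1348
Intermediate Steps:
u(V) = 5*V
b = 34
(2 + u(2)*1) + b*(5*(-8)) = (2 + (5*2)*1) + 34*(5*(-8)) = (2 + 10*1) + 34*(-40) = (2 + 10) - 1360 = 12 - 1360 = -1348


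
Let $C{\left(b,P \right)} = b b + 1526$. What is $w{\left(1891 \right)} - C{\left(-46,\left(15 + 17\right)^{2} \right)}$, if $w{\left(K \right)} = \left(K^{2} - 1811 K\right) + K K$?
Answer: $3723519$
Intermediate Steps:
$C{\left(b,P \right)} = 1526 + b^{2}$ ($C{\left(b,P \right)} = b^{2} + 1526 = 1526 + b^{2}$)
$w{\left(K \right)} = - 1811 K + 2 K^{2}$ ($w{\left(K \right)} = \left(K^{2} - 1811 K\right) + K^{2} = - 1811 K + 2 K^{2}$)
$w{\left(1891 \right)} - C{\left(-46,\left(15 + 17\right)^{2} \right)} = 1891 \left(-1811 + 2 \cdot 1891\right) - \left(1526 + \left(-46\right)^{2}\right) = 1891 \left(-1811 + 3782\right) - \left(1526 + 2116\right) = 1891 \cdot 1971 - 3642 = 3727161 - 3642 = 3723519$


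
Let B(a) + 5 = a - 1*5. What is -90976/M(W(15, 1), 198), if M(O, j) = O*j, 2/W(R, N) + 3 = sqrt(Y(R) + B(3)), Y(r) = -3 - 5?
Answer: 22744/33 - 22744*I*sqrt(15)/99 ≈ 689.21 - 889.77*I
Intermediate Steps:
B(a) = -10 + a (B(a) = -5 + (a - 1*5) = -5 + (a - 5) = -5 + (-5 + a) = -10 + a)
Y(r) = -8
W(R, N) = 2/(-3 + I*sqrt(15)) (W(R, N) = 2/(-3 + sqrt(-8 + (-10 + 3))) = 2/(-3 + sqrt(-8 - 7)) = 2/(-3 + sqrt(-15)) = 2/(-3 + I*sqrt(15)))
-90976/M(W(15, 1), 198) = -90976*1/(198*(-1/4 - I*sqrt(15)/12)) = -90976/(-99/2 - 33*I*sqrt(15)/2)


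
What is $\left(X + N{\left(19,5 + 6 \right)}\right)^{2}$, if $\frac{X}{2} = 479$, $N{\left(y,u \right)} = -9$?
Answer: $900601$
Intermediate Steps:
$X = 958$ ($X = 2 \cdot 479 = 958$)
$\left(X + N{\left(19,5 + 6 \right)}\right)^{2} = \left(958 - 9\right)^{2} = 949^{2} = 900601$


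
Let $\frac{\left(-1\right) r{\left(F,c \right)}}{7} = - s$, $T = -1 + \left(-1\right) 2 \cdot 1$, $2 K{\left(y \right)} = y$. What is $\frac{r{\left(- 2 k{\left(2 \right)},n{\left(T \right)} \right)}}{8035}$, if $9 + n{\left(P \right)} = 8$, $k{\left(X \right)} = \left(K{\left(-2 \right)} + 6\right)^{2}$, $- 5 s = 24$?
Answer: $- \frac{168}{40175} \approx -0.0041817$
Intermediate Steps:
$s = - \frac{24}{5}$ ($s = \left(- \frac{1}{5}\right) 24 = - \frac{24}{5} \approx -4.8$)
$K{\left(y \right)} = \frac{y}{2}$
$k{\left(X \right)} = 25$ ($k{\left(X \right)} = \left(\frac{1}{2} \left(-2\right) + 6\right)^{2} = \left(-1 + 6\right)^{2} = 5^{2} = 25$)
$T = -3$ ($T = -1 - 2 = -3$)
$n{\left(P \right)} = -1$ ($n{\left(P \right)} = -9 + 8 = -1$)
$r{\left(F,c \right)} = - \frac{168}{5}$ ($r{\left(F,c \right)} = - 7 \left(\left(-1\right) \left(- \frac{24}{5}\right)\right) = \left(-7\right) \frac{24}{5} = - \frac{168}{5}$)
$\frac{r{\left(- 2 k{\left(2 \right)},n{\left(T \right)} \right)}}{8035} = - \frac{168}{5 \cdot 8035} = \left(- \frac{168}{5}\right) \frac{1}{8035} = - \frac{168}{40175}$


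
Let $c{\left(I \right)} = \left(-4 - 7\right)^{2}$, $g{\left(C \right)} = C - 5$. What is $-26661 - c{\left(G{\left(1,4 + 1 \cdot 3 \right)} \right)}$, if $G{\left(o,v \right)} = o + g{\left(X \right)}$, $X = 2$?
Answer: $-26782$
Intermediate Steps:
$g{\left(C \right)} = -5 + C$
$G{\left(o,v \right)} = -3 + o$ ($G{\left(o,v \right)} = o + \left(-5 + 2\right) = o - 3 = -3 + o$)
$c{\left(I \right)} = 121$ ($c{\left(I \right)} = \left(-11\right)^{2} = 121$)
$-26661 - c{\left(G{\left(1,4 + 1 \cdot 3 \right)} \right)} = -26661 - 121 = -26782$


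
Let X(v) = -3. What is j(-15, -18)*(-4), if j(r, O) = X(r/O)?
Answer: 12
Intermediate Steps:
j(r, O) = -3
j(-15, -18)*(-4) = -3*(-4) = 12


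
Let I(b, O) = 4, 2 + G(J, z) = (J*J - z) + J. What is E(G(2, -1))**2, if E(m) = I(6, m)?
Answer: 16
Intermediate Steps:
G(J, z) = -2 + J + J**2 - z (G(J, z) = -2 + ((J*J - z) + J) = -2 + ((J**2 - z) + J) = -2 + (J + J**2 - z) = -2 + J + J**2 - z)
E(m) = 4
E(G(2, -1))**2 = 4**2 = 16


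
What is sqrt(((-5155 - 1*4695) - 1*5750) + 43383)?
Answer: 63*sqrt(7) ≈ 166.68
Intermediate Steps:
sqrt(((-5155 - 1*4695) - 1*5750) + 43383) = sqrt(((-5155 - 4695) - 5750) + 43383) = sqrt((-9850 - 5750) + 43383) = sqrt(-15600 + 43383) = sqrt(27783) = 63*sqrt(7)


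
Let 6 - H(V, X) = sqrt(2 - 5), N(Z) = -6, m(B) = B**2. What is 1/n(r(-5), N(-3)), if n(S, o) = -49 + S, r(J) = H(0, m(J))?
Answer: I/(sqrt(3) - 43*I) ≈ -0.023218 + 0.00093523*I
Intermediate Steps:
H(V, X) = 6 - I*sqrt(3) (H(V, X) = 6 - sqrt(2 - 5) = 6 - sqrt(-3) = 6 - I*sqrt(3))
r(J) = 6 - I*sqrt(3)
1/n(r(-5), N(-3)) = 1/(-49 + (6 - I*sqrt(3))) = 1/(-43 - I*sqrt(3))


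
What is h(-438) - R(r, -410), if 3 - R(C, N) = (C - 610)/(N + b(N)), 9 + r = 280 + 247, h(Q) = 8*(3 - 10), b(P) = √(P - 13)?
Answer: -9905137/168523 + 276*I*√47/168523 ≈ -58.776 + 0.011228*I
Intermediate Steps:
b(P) = √(-13 + P)
h(Q) = -56 (h(Q) = 8*(-7) = -56)
r = 518 (r = -9 + (280 + 247) = -9 + 527 = 518)
R(C, N) = 3 - (-610 + C)/(N + √(-13 + N)) (R(C, N) = 3 - (C - 610)/(N + √(-13 + N)) = 3 - (-610 + C)/(N + √(-13 + N)))
h(-438) - R(r, -410) = -56 - (610 - 1*518 + 3*(-410) + 3*√(-13 - 410))/(-410 + √(-13 - 410)) = -56 - (610 - 518 - 1230 + 3*√(-423))/(-410 + √(-423)) = -56 - (610 - 518 - 1230 + 3*(3*I*√47))/(-410 + 3*I*√47) = -56 - (610 - 518 - 1230 + 9*I*√47)/(-410 + 3*I*√47) = -56 - (-1138 + 9*I*√47)/(-410 + 3*I*√47)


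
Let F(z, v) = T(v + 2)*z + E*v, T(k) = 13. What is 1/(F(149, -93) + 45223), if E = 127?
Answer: 1/35349 ≈ 2.8289e-5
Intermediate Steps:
F(z, v) = 13*z + 127*v
1/(F(149, -93) + 45223) = 1/((13*149 + 127*(-93)) + 45223) = 1/((1937 - 11811) + 45223) = 1/(-9874 + 45223) = 1/35349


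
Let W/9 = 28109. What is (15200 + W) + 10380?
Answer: 278561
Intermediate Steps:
W = 252981 (W = 9*28109 = 252981)
(15200 + W) + 10380 = (15200 + 252981) + 10380 = 268181 + 10380 = 278561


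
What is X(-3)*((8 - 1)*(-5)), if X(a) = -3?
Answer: 105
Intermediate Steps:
X(-3)*((8 - 1)*(-5)) = -3*(8 - 1)*(-5) = -21*(-5) = -3*(-35) = 105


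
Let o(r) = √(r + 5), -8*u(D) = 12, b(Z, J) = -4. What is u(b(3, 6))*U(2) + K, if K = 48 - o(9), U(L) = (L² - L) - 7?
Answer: 111/2 - √14 ≈ 51.758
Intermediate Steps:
u(D) = -3/2 (u(D) = -⅛*12 = -3/2)
U(L) = -7 + L² - L
o(r) = √(5 + r)
K = 48 - √14 (K = 48 - √(5 + 9) = 48 - √14 ≈ 44.258)
u(b(3, 6))*U(2) + K = -3*(-7 + 2² - 1*2)/2 + (48 - √14) = -3*(-7 + 4 - 2)/2 + (48 - √14) = -3/2*(-5) + (48 - √14) = 15/2 + (48 - √14) = 111/2 - √14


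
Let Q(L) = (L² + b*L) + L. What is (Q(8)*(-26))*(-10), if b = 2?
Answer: 22880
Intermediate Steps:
Q(L) = L² + 3*L (Q(L) = (L² + 2*L) + L = L² + 3*L)
(Q(8)*(-26))*(-10) = ((8*(3 + 8))*(-26))*(-10) = ((8*11)*(-26))*(-10) = (88*(-26))*(-10) = -2288*(-10) = 22880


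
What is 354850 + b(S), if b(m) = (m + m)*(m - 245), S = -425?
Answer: 924350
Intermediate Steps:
b(m) = 2*m*(-245 + m) (b(m) = (2*m)*(-245 + m) = 2*m*(-245 + m))
354850 + b(S) = 354850 + 2*(-425)*(-245 - 425) = 354850 + 2*(-425)*(-670) = 354850 + 569500 = 924350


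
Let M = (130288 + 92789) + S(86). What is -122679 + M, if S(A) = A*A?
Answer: 107794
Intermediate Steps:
S(A) = A²
M = 230473 (M = (130288 + 92789) + 86² = 223077 + 7396 = 230473)
-122679 + M = -122679 + 230473 = 107794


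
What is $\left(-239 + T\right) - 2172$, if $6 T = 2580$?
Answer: $-1981$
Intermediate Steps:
$T = 430$ ($T = \frac{1}{6} \cdot 2580 = 430$)
$\left(-239 + T\right) - 2172 = \left(-239 + 430\right) - 2172 = 191 - 2172 = -1981$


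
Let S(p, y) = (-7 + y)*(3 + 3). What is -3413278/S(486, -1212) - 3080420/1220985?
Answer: 138167701565/297676143 ≈ 464.15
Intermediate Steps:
S(p, y) = -42 + 6*y (S(p, y) = (-7 + y)*6 = -42 + 6*y)
-3413278/S(486, -1212) - 3080420/1220985 = -3413278/(-42 + 6*(-1212)) - 3080420/1220985 = -3413278/(-42 - 7272) - 3080420*1/1220985 = -3413278/(-7314) - 616084/244197 = -3413278*(-1/7314) - 616084/244197 = 1706639/3657 - 616084/244197 = 138167701565/297676143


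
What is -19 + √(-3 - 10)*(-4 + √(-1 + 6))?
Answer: -19 - I*√13*(4 - √5) ≈ -19.0 - 6.3599*I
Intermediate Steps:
-19 + √(-3 - 10)*(-4 + √(-1 + 6)) = -19 + √(-13)*(-4 + √5) = -19 + (I*√13)*(-4 + √5) = -19 + I*√13*(-4 + √5)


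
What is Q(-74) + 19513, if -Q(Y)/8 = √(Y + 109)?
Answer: 19513 - 8*√35 ≈ 19466.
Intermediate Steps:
Q(Y) = -8*√(109 + Y) (Q(Y) = -8*√(Y + 109) = -8*√(109 + Y))
Q(-74) + 19513 = -8*√(109 - 74) + 19513 = -8*√35 + 19513 = 19513 - 8*√35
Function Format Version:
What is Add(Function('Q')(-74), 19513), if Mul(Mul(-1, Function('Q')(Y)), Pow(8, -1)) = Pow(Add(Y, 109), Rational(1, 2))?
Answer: Add(19513, Mul(-8, Pow(35, Rational(1, 2)))) ≈ 19466.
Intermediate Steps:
Function('Q')(Y) = Mul(-8, Pow(Add(109, Y), Rational(1, 2))) (Function('Q')(Y) = Mul(-8, Pow(Add(Y, 109), Rational(1, 2))) = Mul(-8, Pow(Add(109, Y), Rational(1, 2))))
Add(Function('Q')(-74), 19513) = Add(Mul(-8, Pow(Add(109, -74), Rational(1, 2))), 19513) = Add(Mul(-8, Pow(35, Rational(1, 2))), 19513) = Add(19513, Mul(-8, Pow(35, Rational(1, 2))))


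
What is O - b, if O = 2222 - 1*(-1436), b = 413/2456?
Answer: 8983635/2456 ≈ 3657.8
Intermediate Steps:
b = 413/2456 (b = 413*(1/2456) = 413/2456 ≈ 0.16816)
O = 3658 (O = 2222 + 1436 = 3658)
O - b = 3658 - 1*413/2456 = 3658 - 413/2456 = 8983635/2456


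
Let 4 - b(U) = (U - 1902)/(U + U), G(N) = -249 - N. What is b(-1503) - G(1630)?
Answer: 1885631/1002 ≈ 1881.9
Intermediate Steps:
b(U) = 4 - (-1902 + U)/(2*U) (b(U) = 4 - (U - 1902)/(U + U) = 4 - (-1902 + U)/(2*U))
b(-1503) - G(1630) = (7/2 + 951/(-1503)) - (-249 - 1*1630) = (7/2 + 951*(-1/1503)) - (-249 - 1630) = (7/2 - 317/501) - 1*(-1879) = 2873/1002 + 1879 = 1885631/1002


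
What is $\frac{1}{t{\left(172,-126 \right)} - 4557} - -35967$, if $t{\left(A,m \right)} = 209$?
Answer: $\frac{156384515}{4348} \approx 35967.0$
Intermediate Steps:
$\frac{1}{t{\left(172,-126 \right)} - 4557} - -35967 = \frac{1}{209 - 4557} - -35967 = \frac{1}{-4348} + 35967 = - \frac{1}{4348} + 35967 = \frac{156384515}{4348}$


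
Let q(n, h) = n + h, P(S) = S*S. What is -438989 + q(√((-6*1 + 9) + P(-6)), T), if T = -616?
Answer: -439605 + √39 ≈ -4.3960e+5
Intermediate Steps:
P(S) = S²
q(n, h) = h + n
-438989 + q(√((-6*1 + 9) + P(-6)), T) = -438989 + (-616 + √((-6*1 + 9) + (-6)²)) = -438989 + (-616 + √((-6 + 9) + 36)) = -438989 + (-616 + √(3 + 36)) = -438989 + (-616 + √39) = -439605 + √39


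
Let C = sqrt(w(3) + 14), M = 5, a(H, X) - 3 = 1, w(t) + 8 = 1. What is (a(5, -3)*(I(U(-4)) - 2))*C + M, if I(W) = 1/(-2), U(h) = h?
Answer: 5 - 10*sqrt(7) ≈ -21.458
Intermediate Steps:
w(t) = -7 (w(t) = -8 + 1 = -7)
a(H, X) = 4 (a(H, X) = 3 + 1 = 4)
I(W) = -1/2
C = sqrt(7) (C = sqrt(-7 + 14) = sqrt(7) ≈ 2.6458)
(a(5, -3)*(I(U(-4)) - 2))*C + M = (4*(-1/2 - 2))*sqrt(7) + 5 = (4*(-5/2))*sqrt(7) + 5 = -10*sqrt(7) + 5 = 5 - 10*sqrt(7)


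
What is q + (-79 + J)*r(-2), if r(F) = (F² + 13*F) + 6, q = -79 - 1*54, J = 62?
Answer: 139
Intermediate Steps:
q = -133 (q = -79 - 54 = -133)
r(F) = 6 + F² + 13*F
q + (-79 + J)*r(-2) = -133 + (-79 + 62)*(6 + (-2)² + 13*(-2)) = -133 - 17*(6 + 4 - 26) = -133 - 17*(-16) = -133 + 272 = 139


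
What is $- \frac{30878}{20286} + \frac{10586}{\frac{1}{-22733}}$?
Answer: $- \frac{2440928565373}{10143} \approx -2.4065 \cdot 10^{8}$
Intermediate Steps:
$- \frac{30878}{20286} + \frac{10586}{\frac{1}{-22733}} = \left(-30878\right) \frac{1}{20286} + \frac{10586}{- \frac{1}{22733}} = - \frac{15439}{10143} + 10586 \left(-22733\right) = - \frac{15439}{10143} - 240651538 = - \frac{2440928565373}{10143}$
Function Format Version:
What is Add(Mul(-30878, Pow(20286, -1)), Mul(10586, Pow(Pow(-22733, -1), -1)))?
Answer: Rational(-2440928565373, 10143) ≈ -2.4065e+8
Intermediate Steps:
Add(Mul(-30878, Pow(20286, -1)), Mul(10586, Pow(Pow(-22733, -1), -1))) = Add(Mul(-30878, Rational(1, 20286)), Mul(10586, Pow(Rational(-1, 22733), -1))) = Add(Rational(-15439, 10143), Mul(10586, -22733)) = Add(Rational(-15439, 10143), -240651538) = Rational(-2440928565373, 10143)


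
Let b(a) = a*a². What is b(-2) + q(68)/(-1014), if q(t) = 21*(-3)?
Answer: -2683/338 ≈ -7.9379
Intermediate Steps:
q(t) = -63
b(a) = a³
b(-2) + q(68)/(-1014) = (-2)³ - 63/(-1014) = -8 - 63*(-1/1014) = -8 + 21/338 = -2683/338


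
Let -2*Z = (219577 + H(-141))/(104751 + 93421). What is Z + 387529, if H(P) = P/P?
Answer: 76797287199/198172 ≈ 3.8753e+5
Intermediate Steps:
H(P) = 1
Z = -109789/198172 (Z = -(219577 + 1)/(2*(104751 + 93421)) = -109789/198172 ≈ -0.55401)
Z + 387529 = -109789/198172 + 387529 = 76797287199/198172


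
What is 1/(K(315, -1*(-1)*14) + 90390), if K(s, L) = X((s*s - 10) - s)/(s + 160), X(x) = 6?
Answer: 475/42935256 ≈ 1.1063e-5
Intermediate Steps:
K(s, L) = 6/(160 + s) (K(s, L) = 6/(s + 160) = 6/(160 + s))
1/(K(315, -1*(-1)*14) + 90390) = 1/(6/(160 + 315) + 90390) = 1/(6/475 + 90390) = 1/(42935256/475) = 475/42935256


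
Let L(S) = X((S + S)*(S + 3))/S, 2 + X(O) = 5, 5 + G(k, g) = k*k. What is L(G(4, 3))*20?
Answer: 60/11 ≈ 5.4545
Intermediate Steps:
G(k, g) = -5 + k**2 (G(k, g) = -5 + k*k = -5 + k**2)
X(O) = 3 (X(O) = -2 + 5 = 3)
L(S) = 3/S
L(G(4, 3))*20 = (3/(-5 + 4**2))*20 = (3/(-5 + 16))*20 = (3/11)*20 = 60/11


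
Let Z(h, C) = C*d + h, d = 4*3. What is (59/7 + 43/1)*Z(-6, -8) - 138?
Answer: -37686/7 ≈ -5383.7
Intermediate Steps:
d = 12
Z(h, C) = h + 12*C (Z(h, C) = C*12 + h = 12*C + h = h + 12*C)
(59/7 + 43/1)*Z(-6, -8) - 138 = (59/7 + 43/1)*(-6 + 12*(-8)) - 138 = (59*(⅐) + 43*1)*(-6 - 96) - 138 = (59/7 + 43)*(-102) - 138 = (360/7)*(-102) - 138 = -36720/7 - 138 = -37686/7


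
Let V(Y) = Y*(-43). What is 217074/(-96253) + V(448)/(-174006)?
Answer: -2565568618/1196328537 ≈ -2.1445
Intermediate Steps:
V(Y) = -43*Y
217074/(-96253) + V(448)/(-174006) = 217074/(-96253) - 43*448/(-174006) = 217074*(-1/96253) - 19264*(-1/174006) = -217074/96253 + 1376/12429 = -2565568618/1196328537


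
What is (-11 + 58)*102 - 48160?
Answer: -43366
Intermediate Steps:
(-11 + 58)*102 - 48160 = 47*102 - 48160 = 4794 - 48160 = -43366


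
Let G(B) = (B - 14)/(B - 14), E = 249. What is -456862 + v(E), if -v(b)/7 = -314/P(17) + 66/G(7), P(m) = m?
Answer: -7772310/17 ≈ -4.5719e+5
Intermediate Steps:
G(B) = 1 (G(B) = (-14 + B)/(-14 + B) = 1)
v(b) = -5656/17 (v(b) = -7*(-314/17 + 66/1) = -7*(-314*1/17 + 66*1) = -7*(-314/17 + 66) = -7*808/17 = -5656/17)
-456862 + v(E) = -456862 - 5656/17 = -7772310/17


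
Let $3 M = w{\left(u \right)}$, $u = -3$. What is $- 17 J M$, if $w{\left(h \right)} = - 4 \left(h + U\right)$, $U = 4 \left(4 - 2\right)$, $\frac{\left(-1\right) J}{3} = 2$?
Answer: $-680$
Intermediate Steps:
$J = -6$ ($J = \left(-3\right) 2 = -6$)
$U = 8$ ($U = 4 \cdot 2 = 8$)
$w{\left(h \right)} = -32 - 4 h$ ($w{\left(h \right)} = - 4 \left(h + 8\right) = - 4 \left(8 + h\right) = -32 - 4 h$)
$M = - \frac{20}{3}$ ($M = \frac{-32 - -12}{3} = \frac{-32 + 12}{3} = \frac{1}{3} \left(-20\right) = - \frac{20}{3} \approx -6.6667$)
$- 17 J M = \left(-17\right) \left(-6\right) \left(- \frac{20}{3}\right) = 102 \left(- \frac{20}{3}\right) = -680$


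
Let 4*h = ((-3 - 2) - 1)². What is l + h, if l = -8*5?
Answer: -31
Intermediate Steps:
h = 9 (h = ((-3 - 2) - 1)²/4 = (-5 - 1)²/4 = (¼)*(-6)² = (¼)*36 = 9)
l = -40
l + h = -40 + 9 = -31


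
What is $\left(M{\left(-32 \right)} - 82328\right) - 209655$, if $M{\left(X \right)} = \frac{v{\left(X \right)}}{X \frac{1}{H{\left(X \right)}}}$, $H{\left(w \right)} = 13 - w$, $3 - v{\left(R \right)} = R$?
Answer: $- \frac{9345031}{32} \approx -2.9203 \cdot 10^{5}$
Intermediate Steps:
$v{\left(R \right)} = 3 - R$
$M{\left(X \right)} = \frac{\left(3 - X\right) \left(13 - X\right)}{X}$ ($M{\left(X \right)} = \frac{3 - X}{X \frac{1}{13 - X}} = \left(3 - X\right) \frac{13 - X}{X} = \frac{\left(3 - X\right) \left(13 - X\right)}{X}$)
$\left(M{\left(-32 \right)} - 82328\right) - 209655 = \left(\left(-16 - 32 + \frac{39}{-32}\right) - 82328\right) - 209655 = \left(\left(-16 - 32 + 39 \left(- \frac{1}{32}\right)\right) - 82328\right) - 209655 = \left(\left(-16 - 32 - \frac{39}{32}\right) - 82328\right) - 209655 = \left(- \frac{1575}{32} - 82328\right) - 209655 = - \frac{2636071}{32} - 209655 = - \frac{9345031}{32}$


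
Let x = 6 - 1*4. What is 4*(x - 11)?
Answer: -36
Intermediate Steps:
x = 2 (x = 6 - 4 = 2)
4*(x - 11) = 4*(2 - 11) = 4*(-9) = -36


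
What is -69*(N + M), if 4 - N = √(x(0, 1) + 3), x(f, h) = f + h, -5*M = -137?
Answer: -10143/5 ≈ -2028.6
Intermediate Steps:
M = 137/5 (M = -⅕*(-137) = 137/5 ≈ 27.400)
N = 2 (N = 4 - √((0 + 1) + 3) = 4 - √(1 + 3) = 4 - √4 = 4 - 1*2 = 4 - 2 = 2)
-69*(N + M) = -69*(2 + 137/5) = -69*147/5 = -10143/5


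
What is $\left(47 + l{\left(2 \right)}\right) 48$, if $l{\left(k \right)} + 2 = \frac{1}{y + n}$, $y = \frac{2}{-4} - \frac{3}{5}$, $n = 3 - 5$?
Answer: $\frac{66480}{31} \approx 2144.5$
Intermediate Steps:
$n = -2$
$y = - \frac{11}{10}$ ($y = 2 \left(- \frac{1}{4}\right) - \frac{3}{5} = - \frac{1}{2} - \frac{3}{5} = - \frac{11}{10} \approx -1.1$)
$l{\left(k \right)} = - \frac{72}{31}$ ($l{\left(k \right)} = -2 + \frac{1}{- \frac{11}{10} - 2} = -2 + \frac{1}{- \frac{31}{10}} = -2 - \frac{10}{31} = - \frac{72}{31}$)
$\left(47 + l{\left(2 \right)}\right) 48 = \left(47 - \frac{72}{31}\right) 48 = \frac{1385}{31} \cdot 48 = \frac{66480}{31}$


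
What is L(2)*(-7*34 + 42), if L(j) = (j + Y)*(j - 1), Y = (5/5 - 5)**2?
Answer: -3528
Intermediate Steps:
Y = 16 (Y = (5*(1/5) - 5)**2 = (1 - 5)**2 = (-4)**2 = 16)
L(j) = (-1 + j)*(16 + j) (L(j) = (j + 16)*(j - 1) = (16 + j)*(-1 + j) = (-1 + j)*(16 + j))
L(2)*(-7*34 + 42) = (-16 + 2**2 + 15*2)*(-7*34 + 42) = (-16 + 4 + 30)*(-238 + 42) = 18*(-196) = -3528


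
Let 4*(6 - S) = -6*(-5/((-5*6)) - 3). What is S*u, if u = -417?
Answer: -2919/4 ≈ -729.75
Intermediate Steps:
S = 7/4 (S = 6 - (-3)*(-5/((-5*6)) - 3)/2 = 6 - (-3)*(-5/(-30) - 3)/2 = 6 - (-3)*(-5*(-1/30) - 3)/2 = 6 - (-3)*(1/6 - 3)/2 = 6 - (-3)*(-17)/(2*6) = 6 - 1/4*17 = 6 - 17/4 = 7/4 ≈ 1.7500)
S*u = (7/4)*(-417) = -2919/4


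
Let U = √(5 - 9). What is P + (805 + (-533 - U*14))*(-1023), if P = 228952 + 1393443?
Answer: 1344139 + 28644*I ≈ 1.3441e+6 + 28644.0*I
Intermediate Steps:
U = 2*I (U = √(-4) = 2*I ≈ 2.0*I)
P = 1622395
P + (805 + (-533 - U*14))*(-1023) = 1622395 + (805 + (-533 - 2*I*14))*(-1023) = 1622395 + (805 + (-533 - 28*I))*(-1023) = 1622395 + (272 - 28*I)*(-1023) = 1622395 + (-278256 + 28644*I) = 1344139 + 28644*I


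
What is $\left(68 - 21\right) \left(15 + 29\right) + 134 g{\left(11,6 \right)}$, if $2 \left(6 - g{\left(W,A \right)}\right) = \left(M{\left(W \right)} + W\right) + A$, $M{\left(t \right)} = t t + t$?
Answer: $-7111$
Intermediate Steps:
$M{\left(t \right)} = t + t^{2}$ ($M{\left(t \right)} = t^{2} + t = t + t^{2}$)
$g{\left(W,A \right)} = 6 - \frac{A}{2} - \frac{W}{2} - \frac{W \left(1 + W\right)}{2}$ ($g{\left(W,A \right)} = 6 - \frac{\left(W \left(1 + W\right) + W\right) + A}{2} = 6 - \frac{\left(W + W \left(1 + W\right)\right) + A}{2} = 6 - \frac{A + W + W \left(1 + W\right)}{2} = 6 - \left(\frac{A}{2} + \frac{W}{2} + \frac{W \left(1 + W\right)}{2}\right) = 6 - \frac{A}{2} - \frac{W}{2} - \frac{W \left(1 + W\right)}{2}$)
$\left(68 - 21\right) \left(15 + 29\right) + 134 g{\left(11,6 \right)} = \left(68 - 21\right) \left(15 + 29\right) + 134 \left(6 - 11 - 3 - \frac{11^{2}}{2}\right) = 47 \cdot 44 + 134 \left(6 - 11 - 3 - \frac{121}{2}\right) = 2068 + 134 \left(6 - 11 - 3 - \frac{121}{2}\right) = 2068 + 134 \left(- \frac{137}{2}\right) = 2068 - 9179 = -7111$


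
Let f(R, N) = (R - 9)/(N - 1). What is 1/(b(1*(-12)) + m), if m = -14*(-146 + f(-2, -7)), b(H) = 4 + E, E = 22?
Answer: 4/8203 ≈ 0.00048763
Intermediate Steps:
f(R, N) = (-9 + R)/(-1 + N)
b(H) = 26 (b(H) = 4 + 22 = 26)
m = 8099/4 (m = -14*(-146 + (-9 - 2)/(-1 - 7)) = -14*(-146 - 11/(-8)) = -14*(-146 - ⅛*(-11)) = -14*(-146 + 11/8) = -14*(-1157/8) = 8099/4 ≈ 2024.8)
1/(b(1*(-12)) + m) = 1/(26 + 8099/4) = 1/(8203/4) = 4/8203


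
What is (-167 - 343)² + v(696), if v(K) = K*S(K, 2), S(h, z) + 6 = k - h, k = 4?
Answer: -225708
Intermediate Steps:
S(h, z) = -2 - h (S(h, z) = -6 + (4 - h) = -2 - h)
v(K) = K*(-2 - K)
(-167 - 343)² + v(696) = (-167 - 343)² - 1*696*(2 + 696) = (-510)² - 1*696*698 = 260100 - 485808 = -225708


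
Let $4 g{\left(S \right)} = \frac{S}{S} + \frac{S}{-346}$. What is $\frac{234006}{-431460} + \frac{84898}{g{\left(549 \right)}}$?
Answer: $- \frac{8449348926323}{14597730} \approx -5.7881 \cdot 10^{5}$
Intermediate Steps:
$g{\left(S \right)} = \frac{1}{4} - \frac{S}{1384}$ ($g{\left(S \right)} = \frac{\frac{S}{S} + \frac{S}{-346}}{4} = \frac{1 + S \left(- \frac{1}{346}\right)}{4} = \frac{1 - \frac{S}{346}}{4} = \frac{1}{4} - \frac{S}{1384}$)
$\frac{234006}{-431460} + \frac{84898}{g{\left(549 \right)}} = \frac{234006}{-431460} + \frac{84898}{\frac{1}{4} - \frac{549}{1384}} = 234006 \left(- \frac{1}{431460}\right) + \frac{84898}{\frac{1}{4} - \frac{549}{1384}} = - \frac{39001}{71910} + \frac{84898}{- \frac{203}{1384}} = - \frac{39001}{71910} + 84898 \left(- \frac{1384}{203}\right) = - \frac{39001}{71910} - \frac{117498832}{203} = - \frac{8449348926323}{14597730}$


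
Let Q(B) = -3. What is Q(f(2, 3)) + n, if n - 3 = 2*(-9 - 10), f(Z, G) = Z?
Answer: -38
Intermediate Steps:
n = -35 (n = 3 + 2*(-9 - 10) = 3 + 2*(-19) = 3 - 38 = -35)
Q(f(2, 3)) + n = -3 - 35 = -38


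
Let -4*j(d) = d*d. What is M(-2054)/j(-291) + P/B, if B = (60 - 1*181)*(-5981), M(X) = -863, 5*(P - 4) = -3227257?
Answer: -260794577137/306418621905 ≈ -0.85111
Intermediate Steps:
P = -3227237/5 (P = 4 + (1/5)*(-3227257) = 4 - 3227257/5 = -3227237/5 ≈ -6.4545e+5)
j(d) = -d**2/4 (j(d) = -d*d/4 = -d**2/4)
B = 723701 (B = (60 - 181)*(-5981) = -121*(-5981) = 723701)
M(-2054)/j(-291) + P/B = -863/((-1/4*(-291)**2)) - 3227237/5/723701 = -863/((-1/4*84681)) - 3227237/5*1/723701 = -863/(-84681/4) - 3227237/3618505 = -863*(-4/84681) - 3227237/3618505 = 3452/84681 - 3227237/3618505 = -260794577137/306418621905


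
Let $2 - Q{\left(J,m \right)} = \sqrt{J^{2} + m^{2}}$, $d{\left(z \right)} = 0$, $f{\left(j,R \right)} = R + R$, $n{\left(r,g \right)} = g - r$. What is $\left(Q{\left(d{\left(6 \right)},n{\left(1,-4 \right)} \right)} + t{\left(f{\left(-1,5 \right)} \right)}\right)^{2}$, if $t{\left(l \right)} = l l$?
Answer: $9409$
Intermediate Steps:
$f{\left(j,R \right)} = 2 R$
$t{\left(l \right)} = l^{2}$
$Q{\left(J,m \right)} = 2 - \sqrt{J^{2} + m^{2}}$
$\left(Q{\left(d{\left(6 \right)},n{\left(1,-4 \right)} \right)} + t{\left(f{\left(-1,5 \right)} \right)}\right)^{2} = \left(\left(2 - \sqrt{0^{2} + \left(-4 - 1\right)^{2}}\right) + \left(2 \cdot 5\right)^{2}\right)^{2} = \left(\left(2 - \sqrt{0 + \left(-4 - 1\right)^{2}}\right) + 10^{2}\right)^{2} = \left(\left(2 - \sqrt{0 + \left(-5\right)^{2}}\right) + 100\right)^{2} = \left(\left(2 - \sqrt{0 + 25}\right) + 100\right)^{2} = \left(\left(2 - \sqrt{25}\right) + 100\right)^{2} = \left(\left(2 - 5\right) + 100\right)^{2} = \left(-3 + 100\right)^{2} = 97^{2} = 9409$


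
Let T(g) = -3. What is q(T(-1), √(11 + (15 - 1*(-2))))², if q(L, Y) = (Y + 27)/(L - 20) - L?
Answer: 1792/529 - 168*√7/529 ≈ 2.5473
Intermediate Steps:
q(L, Y) = -L + (27 + Y)/(-20 + L) (q(L, Y) = (27 + Y)/(-20 + L) - L = -L + (27 + Y)/(-20 + L))
q(T(-1), √(11 + (15 - 1*(-2))))² = ((27 + √(11 + (15 - 1*(-2))) - 1*(-3)² + 20*(-3))/(-20 - 3))² = ((27 + √(11 + (15 + 2)) - 1*9 - 60)/(-23))² = (-(27 + √(11 + 17) - 9 - 60)/23)² = (-(27 + √28 - 9 - 60)/23)² = (-(27 + 2*√7 - 9 - 60)/23)² = (-(-42 + 2*√7)/23)² = (42/23 - 2*√7/23)²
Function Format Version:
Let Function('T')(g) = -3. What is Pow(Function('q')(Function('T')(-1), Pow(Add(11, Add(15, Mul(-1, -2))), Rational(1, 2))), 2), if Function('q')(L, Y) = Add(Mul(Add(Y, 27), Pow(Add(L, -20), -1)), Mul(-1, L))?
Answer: Add(Rational(1792, 529), Mul(Rational(-168, 529), Pow(7, Rational(1, 2)))) ≈ 2.5473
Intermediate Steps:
Function('q')(L, Y) = Add(Mul(-1, L), Mul(Pow(Add(-20, L), -1), Add(27, Y))) (Function('q')(L, Y) = Add(Mul(Add(27, Y), Pow(Add(-20, L), -1)), Mul(-1, L)) = Add(Mul(Pow(Add(-20, L), -1), Add(27, Y)), Mul(-1, L)) = Add(Mul(-1, L), Mul(Pow(Add(-20, L), -1), Add(27, Y))))
Pow(Function('q')(Function('T')(-1), Pow(Add(11, Add(15, Mul(-1, -2))), Rational(1, 2))), 2) = Pow(Mul(Pow(Add(-20, -3), -1), Add(27, Pow(Add(11, Add(15, Mul(-1, -2))), Rational(1, 2)), Mul(-1, Pow(-3, 2)), Mul(20, -3))), 2) = Pow(Mul(Pow(-23, -1), Add(27, Pow(Add(11, Add(15, 2)), Rational(1, 2)), Mul(-1, 9), -60)), 2) = Pow(Mul(Rational(-1, 23), Add(27, Pow(Add(11, 17), Rational(1, 2)), -9, -60)), 2) = Pow(Mul(Rational(-1, 23), Add(27, Pow(28, Rational(1, 2)), -9, -60)), 2) = Pow(Mul(Rational(-1, 23), Add(27, Mul(2, Pow(7, Rational(1, 2))), -9, -60)), 2) = Pow(Mul(Rational(-1, 23), Add(-42, Mul(2, Pow(7, Rational(1, 2))))), 2) = Pow(Add(Rational(42, 23), Mul(Rational(-2, 23), Pow(7, Rational(1, 2)))), 2)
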